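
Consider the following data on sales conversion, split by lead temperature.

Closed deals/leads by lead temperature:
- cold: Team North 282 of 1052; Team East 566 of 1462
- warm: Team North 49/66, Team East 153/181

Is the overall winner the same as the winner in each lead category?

Yes

Cold: Team North 282/1052 = 26.8%, Team East 566/1462 = 38.7% → Team East
Warm: Team North 49/66 = 74.2%, Team East 153/181 = 84.5% → Team East
Overall: Team North 331/1118 = 29.6%, Team East 719/1643 = 43.8% → Team East
Team East wins overall and in every lead group — no reversal.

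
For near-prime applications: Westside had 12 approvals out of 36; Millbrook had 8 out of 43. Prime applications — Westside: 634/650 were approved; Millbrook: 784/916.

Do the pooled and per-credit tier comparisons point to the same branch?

Near-prime: Westside 12/36 = 33.3%, Millbrook 8/43 = 18.6% → Westside
Prime: Westside 634/650 = 97.5%, Millbrook 784/916 = 85.6% → Westside
Overall: Westside 646/686 = 94.2%, Millbrook 792/959 = 82.6% → Westside
Westside wins overall and in every credit group — no reversal.

Yes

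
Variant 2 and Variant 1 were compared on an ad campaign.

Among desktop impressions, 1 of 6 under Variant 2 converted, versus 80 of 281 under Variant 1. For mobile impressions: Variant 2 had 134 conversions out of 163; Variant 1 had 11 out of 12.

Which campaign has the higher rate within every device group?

Desktop: Variant 2 1/6 = 16.7%, Variant 1 80/281 = 28.5% → Variant 1
Mobile: Variant 2 134/163 = 82.2%, Variant 1 11/12 = 91.7% → Variant 1
Variant 1 has the higher rate in both groups.

Variant 1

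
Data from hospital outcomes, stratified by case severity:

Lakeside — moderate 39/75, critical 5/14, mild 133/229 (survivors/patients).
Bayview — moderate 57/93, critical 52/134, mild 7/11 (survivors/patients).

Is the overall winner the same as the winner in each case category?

Moderate: Lakeside 39/75 = 52.0%, Bayview 57/93 = 61.3% → Bayview
Critical: Lakeside 5/14 = 35.7%, Bayview 52/134 = 38.8% → Bayview
Mild: Lakeside 133/229 = 58.1%, Bayview 7/11 = 63.6% → Bayview
Overall: Lakeside 177/318 = 55.7%, Bayview 116/238 = 48.7% → Lakeside
Bayview wins each case group but Lakeside wins overall — the comparison reverses. Bayview's patients skew toward critical, which has a lower base rate.

No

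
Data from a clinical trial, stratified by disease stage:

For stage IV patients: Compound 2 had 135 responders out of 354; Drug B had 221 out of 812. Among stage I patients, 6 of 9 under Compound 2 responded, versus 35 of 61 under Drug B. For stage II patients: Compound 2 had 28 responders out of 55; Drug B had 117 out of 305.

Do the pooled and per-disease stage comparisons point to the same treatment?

Stage IV: Compound 2 135/354 = 38.1%, Drug B 221/812 = 27.2% → Compound 2
Stage I: Compound 2 6/9 = 66.7%, Drug B 35/61 = 57.4% → Compound 2
Stage II: Compound 2 28/55 = 50.9%, Drug B 117/305 = 38.4% → Compound 2
Overall: Compound 2 169/418 = 40.4%, Drug B 373/1178 = 31.7% → Compound 2
Compound 2 wins overall and in every disease group — no reversal.

Yes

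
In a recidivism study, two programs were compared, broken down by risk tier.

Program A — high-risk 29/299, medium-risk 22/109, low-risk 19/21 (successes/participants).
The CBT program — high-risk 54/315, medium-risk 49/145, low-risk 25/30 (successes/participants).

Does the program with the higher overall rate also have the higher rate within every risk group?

High-risk: Program A 29/299 = 9.7%, the CBT program 54/315 = 17.1% → the CBT program
Medium-risk: Program A 22/109 = 20.2%, the CBT program 49/145 = 33.8% → the CBT program
Low-risk: Program A 19/21 = 90.5%, the CBT program 25/30 = 83.3% → Program A
Overall: Program A 70/429 = 16.3%, the CBT program 128/490 = 26.1% → the CBT program
Neither sweeps: Program A wins 1 of 3 groups, the CBT program wins 2. The CBT program wins overall but not every group — no Simpson reversal.

No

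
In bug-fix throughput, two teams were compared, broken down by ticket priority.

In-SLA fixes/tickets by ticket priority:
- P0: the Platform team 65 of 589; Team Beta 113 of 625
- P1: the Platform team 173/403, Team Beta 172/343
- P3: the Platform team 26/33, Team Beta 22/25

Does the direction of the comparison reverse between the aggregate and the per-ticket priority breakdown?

No

P0: the Platform team 65/589 = 11.0%, Team Beta 113/625 = 18.1% → Team Beta
P1: the Platform team 173/403 = 42.9%, Team Beta 172/343 = 50.1% → Team Beta
P3: the Platform team 26/33 = 78.8%, Team Beta 22/25 = 88.0% → Team Beta
Overall: the Platform team 264/1025 = 25.8%, Team Beta 307/993 = 30.9% → Team Beta
Team Beta wins overall and in every ticket group — no reversal.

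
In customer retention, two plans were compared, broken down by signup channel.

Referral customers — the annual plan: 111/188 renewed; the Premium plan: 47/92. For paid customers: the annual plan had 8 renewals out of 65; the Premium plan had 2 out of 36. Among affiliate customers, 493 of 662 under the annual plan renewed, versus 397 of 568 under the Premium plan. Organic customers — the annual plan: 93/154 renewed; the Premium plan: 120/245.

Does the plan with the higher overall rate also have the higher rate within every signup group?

Yes

Referral: the annual plan 111/188 = 59.0%, the Premium plan 47/92 = 51.1% → the annual plan
Paid: the annual plan 8/65 = 12.3%, the Premium plan 2/36 = 5.6% → the annual plan
Affiliate: the annual plan 493/662 = 74.5%, the Premium plan 397/568 = 69.9% → the annual plan
Organic: the annual plan 93/154 = 60.4%, the Premium plan 120/245 = 49.0% → the annual plan
Overall: the annual plan 705/1069 = 65.9%, the Premium plan 566/941 = 60.1% → the annual plan
The annual plan wins overall and in every signup group — no reversal.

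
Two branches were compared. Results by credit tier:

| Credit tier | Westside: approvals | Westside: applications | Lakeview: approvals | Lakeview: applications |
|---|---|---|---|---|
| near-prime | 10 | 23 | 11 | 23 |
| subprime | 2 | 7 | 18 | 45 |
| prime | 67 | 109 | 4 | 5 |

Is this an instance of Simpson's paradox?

Yes

Near-prime: Westside 10/23 = 43.5%, Lakeview 11/23 = 47.8% → Lakeview
Subprime: Westside 2/7 = 28.6%, Lakeview 18/45 = 40.0% → Lakeview
Prime: Westside 67/109 = 61.5%, Lakeview 4/5 = 80.0% → Lakeview
Overall: Westside 79/139 = 56.8%, Lakeview 33/73 = 45.2% → Westside
Lakeview wins each credit group but Westside wins overall — the comparison reverses. Lakeview's applications skew toward subprime, which has a lower base rate.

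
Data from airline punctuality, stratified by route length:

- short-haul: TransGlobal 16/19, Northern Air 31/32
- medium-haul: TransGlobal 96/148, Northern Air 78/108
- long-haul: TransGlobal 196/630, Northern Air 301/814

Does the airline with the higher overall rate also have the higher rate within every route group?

Short-haul: TransGlobal 16/19 = 84.2%, Northern Air 31/32 = 96.9% → Northern Air
Medium-haul: TransGlobal 96/148 = 64.9%, Northern Air 78/108 = 72.2% → Northern Air
Long-haul: TransGlobal 196/630 = 31.1%, Northern Air 301/814 = 37.0% → Northern Air
Overall: TransGlobal 308/797 = 38.6%, Northern Air 410/954 = 43.0% → Northern Air
Northern Air wins overall and in every route group — no reversal.

Yes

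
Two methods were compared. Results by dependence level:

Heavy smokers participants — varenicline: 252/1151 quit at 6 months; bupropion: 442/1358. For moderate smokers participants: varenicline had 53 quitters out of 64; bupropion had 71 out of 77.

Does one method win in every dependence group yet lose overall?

No

Heavy smokers: varenicline 252/1151 = 21.9%, bupropion 442/1358 = 32.5% → bupropion
Moderate smokers: varenicline 53/64 = 82.8%, bupropion 71/77 = 92.2% → bupropion
Overall: varenicline 305/1215 = 25.1%, bupropion 513/1435 = 35.7% → bupropion
Bupropion wins overall and in every dependence group — no reversal.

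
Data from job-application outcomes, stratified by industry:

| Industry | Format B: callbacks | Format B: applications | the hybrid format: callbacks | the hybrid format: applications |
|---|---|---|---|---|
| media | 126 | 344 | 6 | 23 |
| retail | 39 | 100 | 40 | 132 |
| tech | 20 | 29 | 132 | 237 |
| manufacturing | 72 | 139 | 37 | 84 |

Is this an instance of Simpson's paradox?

Media: Format B 126/344 = 36.6%, the hybrid format 6/23 = 26.1% → Format B
Retail: Format B 39/100 = 39.0%, the hybrid format 40/132 = 30.3% → Format B
Tech: Format B 20/29 = 69.0%, the hybrid format 132/237 = 55.7% → Format B
Manufacturing: Format B 72/139 = 51.8%, the hybrid format 37/84 = 44.0% → Format B
Overall: Format B 257/612 = 42.0%, the hybrid format 215/476 = 45.2% → the hybrid format
Format B wins each industry group but the hybrid format wins overall — the comparison reverses. Format B's applications skew toward media, which has a lower base rate.

Yes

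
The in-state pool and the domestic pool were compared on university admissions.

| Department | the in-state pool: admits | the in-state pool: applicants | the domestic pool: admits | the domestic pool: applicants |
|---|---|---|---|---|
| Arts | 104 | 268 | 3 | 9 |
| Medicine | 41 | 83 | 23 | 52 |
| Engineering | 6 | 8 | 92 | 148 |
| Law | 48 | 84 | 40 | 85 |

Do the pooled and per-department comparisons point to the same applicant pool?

No

Arts: the in-state pool 104/268 = 38.8%, the domestic pool 3/9 = 33.3% → the in-state pool
Medicine: the in-state pool 41/83 = 49.4%, the domestic pool 23/52 = 44.2% → the in-state pool
Engineering: the in-state pool 6/8 = 75.0%, the domestic pool 92/148 = 62.2% → the in-state pool
Law: the in-state pool 48/84 = 57.1%, the domestic pool 40/85 = 47.1% → the in-state pool
Overall: the in-state pool 199/443 = 44.9%, the domestic pool 158/294 = 53.7% → the domestic pool
The in-state pool wins each department group but the domestic pool wins overall — the comparison reverses. The in-state pool's applicants skew toward Arts, which has a lower base rate.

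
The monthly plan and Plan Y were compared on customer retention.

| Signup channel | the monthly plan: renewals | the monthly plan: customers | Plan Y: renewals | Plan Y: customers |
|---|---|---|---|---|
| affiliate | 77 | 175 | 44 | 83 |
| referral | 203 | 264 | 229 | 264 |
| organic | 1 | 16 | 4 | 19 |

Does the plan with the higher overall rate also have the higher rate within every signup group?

Yes

Affiliate: the monthly plan 77/175 = 44.0%, Plan Y 44/83 = 53.0% → Plan Y
Referral: the monthly plan 203/264 = 76.9%, Plan Y 229/264 = 86.7% → Plan Y
Organic: the monthly plan 1/16 = 6.2%, Plan Y 4/19 = 21.1% → Plan Y
Overall: the monthly plan 281/455 = 61.8%, Plan Y 277/366 = 75.7% → Plan Y
Plan Y wins overall and in every signup group — no reversal.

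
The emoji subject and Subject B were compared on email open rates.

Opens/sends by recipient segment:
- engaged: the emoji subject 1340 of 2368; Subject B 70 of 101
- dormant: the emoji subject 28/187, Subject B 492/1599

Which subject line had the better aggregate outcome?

the emoji subject

Engaged: the emoji subject 1340/2368 = 56.6%, Subject B 70/101 = 69.3% → Subject B
Dormant: the emoji subject 28/187 = 15.0%, Subject B 492/1599 = 30.8% → Subject B
Overall: the emoji subject 1368/2555 = 53.5%, Subject B 562/1700 = 33.1% → the emoji subject
(Subject B wins every recipient group but the emoji subject wins overall — Subject B's sends skew toward the low-rate dormant group.)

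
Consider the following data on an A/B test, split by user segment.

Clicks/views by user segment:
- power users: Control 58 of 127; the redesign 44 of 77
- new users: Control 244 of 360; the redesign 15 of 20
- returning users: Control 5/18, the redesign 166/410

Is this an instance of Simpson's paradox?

Yes

Power users: Control 58/127 = 45.7%, the redesign 44/77 = 57.1% → the redesign
New users: Control 244/360 = 67.8%, the redesign 15/20 = 75.0% → the redesign
Returning users: Control 5/18 = 27.8%, the redesign 166/410 = 40.5% → the redesign
Overall: Control 307/505 = 60.8%, the redesign 225/507 = 44.4% → Control
The redesign wins each user group but Control wins overall — the comparison reverses. The redesign's views skew toward returning users, which has a lower base rate.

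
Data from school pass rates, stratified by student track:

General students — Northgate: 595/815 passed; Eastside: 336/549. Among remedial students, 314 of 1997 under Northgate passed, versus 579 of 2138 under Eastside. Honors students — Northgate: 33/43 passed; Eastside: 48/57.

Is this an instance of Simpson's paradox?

No

General: Northgate 595/815 = 73.0%, Eastside 336/549 = 61.2% → Northgate
Remedial: Northgate 314/1997 = 15.7%, Eastside 579/2138 = 27.1% → Eastside
Honors: Northgate 33/43 = 76.7%, Eastside 48/57 = 84.2% → Eastside
Overall: Northgate 942/2855 = 33.0%, Eastside 963/2744 = 35.1% → Eastside
Neither sweeps: Northgate wins 1 of 3 groups, Eastside wins 2. Eastside wins overall but not every group — no Simpson reversal.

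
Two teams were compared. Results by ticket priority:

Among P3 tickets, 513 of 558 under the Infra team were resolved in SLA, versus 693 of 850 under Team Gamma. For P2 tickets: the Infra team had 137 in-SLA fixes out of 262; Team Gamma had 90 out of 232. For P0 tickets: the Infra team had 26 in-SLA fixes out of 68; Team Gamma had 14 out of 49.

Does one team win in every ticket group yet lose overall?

No

P3: the Infra team 513/558 = 91.9%, Team Gamma 693/850 = 81.5% → the Infra team
P2: the Infra team 137/262 = 52.3%, Team Gamma 90/232 = 38.8% → the Infra team
P0: the Infra team 26/68 = 38.2%, Team Gamma 14/49 = 28.6% → the Infra team
Overall: the Infra team 676/888 = 76.1%, Team Gamma 797/1131 = 70.5% → the Infra team
The Infra team wins overall and in every ticket group — no reversal.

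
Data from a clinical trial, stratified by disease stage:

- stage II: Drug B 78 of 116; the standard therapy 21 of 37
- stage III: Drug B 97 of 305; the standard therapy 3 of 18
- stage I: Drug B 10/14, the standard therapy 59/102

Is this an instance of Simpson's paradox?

Yes

Stage II: Drug B 78/116 = 67.2%, the standard therapy 21/37 = 56.8% → Drug B
Stage III: Drug B 97/305 = 31.8%, the standard therapy 3/18 = 16.7% → Drug B
Stage I: Drug B 10/14 = 71.4%, the standard therapy 59/102 = 57.8% → Drug B
Overall: Drug B 185/435 = 42.5%, the standard therapy 83/157 = 52.9% → the standard therapy
Drug B wins each disease group but the standard therapy wins overall — the comparison reverses. Drug B's patients skew toward stage III, which has a lower base rate.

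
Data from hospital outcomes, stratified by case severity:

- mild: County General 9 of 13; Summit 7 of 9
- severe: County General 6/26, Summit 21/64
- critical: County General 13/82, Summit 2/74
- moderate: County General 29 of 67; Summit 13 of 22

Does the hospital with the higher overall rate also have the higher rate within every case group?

Mild: County General 9/13 = 69.2%, Summit 7/9 = 77.8% → Summit
Severe: County General 6/26 = 23.1%, Summit 21/64 = 32.8% → Summit
Critical: County General 13/82 = 15.9%, Summit 2/74 = 2.7% → County General
Moderate: County General 29/67 = 43.3%, Summit 13/22 = 59.1% → Summit
Overall: County General 57/188 = 30.3%, Summit 43/169 = 25.4% → County General
Neither sweeps: County General wins 1 of 4 groups, Summit wins 3. County General wins overall but not every group — no Simpson reversal.

No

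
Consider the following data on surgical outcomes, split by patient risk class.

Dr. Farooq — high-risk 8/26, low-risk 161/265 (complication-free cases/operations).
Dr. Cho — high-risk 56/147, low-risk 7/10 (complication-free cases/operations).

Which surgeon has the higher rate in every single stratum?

Dr. Cho

High-risk: Dr. Farooq 8/26 = 30.8%, Dr. Cho 56/147 = 38.1% → Dr. Cho
Low-risk: Dr. Farooq 161/265 = 60.8%, Dr. Cho 7/10 = 70.0% → Dr. Cho
Dr. Cho has the higher rate in both groups.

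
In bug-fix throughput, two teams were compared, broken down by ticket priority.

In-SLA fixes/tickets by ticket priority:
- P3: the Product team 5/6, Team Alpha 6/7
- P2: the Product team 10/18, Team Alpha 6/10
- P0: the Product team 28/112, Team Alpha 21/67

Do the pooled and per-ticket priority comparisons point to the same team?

P3: the Product team 5/6 = 83.3%, Team Alpha 6/7 = 85.7% → Team Alpha
P2: the Product team 10/18 = 55.6%, Team Alpha 6/10 = 60.0% → Team Alpha
P0: the Product team 28/112 = 25.0%, Team Alpha 21/67 = 31.3% → Team Alpha
Overall: the Product team 43/136 = 31.6%, Team Alpha 33/84 = 39.3% → Team Alpha
Team Alpha wins overall and in every ticket group — no reversal.

Yes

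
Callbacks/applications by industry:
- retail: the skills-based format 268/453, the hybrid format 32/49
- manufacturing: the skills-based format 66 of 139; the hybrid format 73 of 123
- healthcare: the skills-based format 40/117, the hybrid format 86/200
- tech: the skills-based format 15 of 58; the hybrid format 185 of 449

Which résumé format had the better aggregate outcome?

Retail: the skills-based format 268/453 = 59.2%, the hybrid format 32/49 = 65.3% → the hybrid format
Manufacturing: the skills-based format 66/139 = 47.5%, the hybrid format 73/123 = 59.3% → the hybrid format
Healthcare: the skills-based format 40/117 = 34.2%, the hybrid format 86/200 = 43.0% → the hybrid format
Tech: the skills-based format 15/58 = 25.9%, the hybrid format 185/449 = 41.2% → the hybrid format
Overall: the skills-based format 389/767 = 50.7%, the hybrid format 376/821 = 45.8% → the skills-based format
(The hybrid format wins every industry group but the skills-based format wins overall — the hybrid format's applications skew toward the low-rate tech group.)

the skills-based format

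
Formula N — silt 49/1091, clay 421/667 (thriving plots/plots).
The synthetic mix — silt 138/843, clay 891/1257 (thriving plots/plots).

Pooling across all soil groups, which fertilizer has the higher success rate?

the synthetic mix

Silt: Formula N 49/1091 = 4.5%, the synthetic mix 138/843 = 16.4% → the synthetic mix
Clay: Formula N 421/667 = 63.1%, the synthetic mix 891/1257 = 70.9% → the synthetic mix
Overall: Formula N 470/1758 = 26.7%, the synthetic mix 1029/2100 = 49.0% → the synthetic mix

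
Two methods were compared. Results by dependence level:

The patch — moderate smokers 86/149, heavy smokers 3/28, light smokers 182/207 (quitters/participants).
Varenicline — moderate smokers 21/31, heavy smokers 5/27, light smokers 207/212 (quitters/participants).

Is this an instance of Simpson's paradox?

Moderate smokers: the patch 86/149 = 57.7%, varenicline 21/31 = 67.7% → varenicline
Heavy smokers: the patch 3/28 = 10.7%, varenicline 5/27 = 18.5% → varenicline
Light smokers: the patch 182/207 = 87.9%, varenicline 207/212 = 97.6% → varenicline
Overall: the patch 271/384 = 70.6%, varenicline 233/270 = 86.3% → varenicline
Varenicline wins overall and in every dependence group — no reversal.

No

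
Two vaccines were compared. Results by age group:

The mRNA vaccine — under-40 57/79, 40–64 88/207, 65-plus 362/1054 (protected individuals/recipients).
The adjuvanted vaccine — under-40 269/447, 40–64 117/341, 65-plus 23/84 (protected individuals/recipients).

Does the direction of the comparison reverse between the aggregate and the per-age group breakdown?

Under-40: the mRNA vaccine 57/79 = 72.2%, the adjuvanted vaccine 269/447 = 60.2% → the mRNA vaccine
40–64: the mRNA vaccine 88/207 = 42.5%, the adjuvanted vaccine 117/341 = 34.3% → the mRNA vaccine
65-plus: the mRNA vaccine 362/1054 = 34.3%, the adjuvanted vaccine 23/84 = 27.4% → the mRNA vaccine
Overall: the mRNA vaccine 507/1340 = 37.8%, the adjuvanted vaccine 409/872 = 46.9% → the adjuvanted vaccine
The mRNA vaccine wins each age group but the adjuvanted vaccine wins overall — the comparison reverses. The mRNA vaccine's recipients skew toward 65-plus, which has a lower base rate.

Yes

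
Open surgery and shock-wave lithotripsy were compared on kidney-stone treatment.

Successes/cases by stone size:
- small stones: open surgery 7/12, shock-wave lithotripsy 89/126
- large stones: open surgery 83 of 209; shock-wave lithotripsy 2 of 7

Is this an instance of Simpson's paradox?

Small stones: open surgery 7/12 = 58.3%, shock-wave lithotripsy 89/126 = 70.6% → shock-wave lithotripsy
Large stones: open surgery 83/209 = 39.7%, shock-wave lithotripsy 2/7 = 28.6% → open surgery
Overall: open surgery 90/221 = 40.7%, shock-wave lithotripsy 91/133 = 68.4% → shock-wave lithotripsy
Neither sweeps: open surgery wins 1 of 2 groups, shock-wave lithotripsy wins 1. Shock-wave lithotripsy wins overall but not every group — no Simpson reversal.

No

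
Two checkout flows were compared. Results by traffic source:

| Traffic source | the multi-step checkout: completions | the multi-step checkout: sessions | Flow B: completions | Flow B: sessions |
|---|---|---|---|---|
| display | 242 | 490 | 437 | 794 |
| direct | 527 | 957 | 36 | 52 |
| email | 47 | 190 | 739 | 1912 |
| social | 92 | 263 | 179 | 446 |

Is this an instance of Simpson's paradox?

Display: the multi-step checkout 242/490 = 49.4%, Flow B 437/794 = 55.0% → Flow B
Direct: the multi-step checkout 527/957 = 55.1%, Flow B 36/52 = 69.2% → Flow B
Email: the multi-step checkout 47/190 = 24.7%, Flow B 739/1912 = 38.7% → Flow B
Social: the multi-step checkout 92/263 = 35.0%, Flow B 179/446 = 40.1% → Flow B
Overall: the multi-step checkout 908/1900 = 47.8%, Flow B 1391/3204 = 43.4% → the multi-step checkout
Flow B wins each traffic group but the multi-step checkout wins overall — the comparison reverses. Flow B's sessions skew toward email, which has a lower base rate.

Yes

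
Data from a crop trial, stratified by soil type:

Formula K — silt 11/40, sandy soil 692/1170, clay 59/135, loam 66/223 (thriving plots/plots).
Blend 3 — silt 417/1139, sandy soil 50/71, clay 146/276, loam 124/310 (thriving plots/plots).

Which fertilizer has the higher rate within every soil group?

Blend 3

Silt: Formula K 11/40 = 27.5%, Blend 3 417/1139 = 36.6% → Blend 3
Sandy soil: Formula K 692/1170 = 59.1%, Blend 3 50/71 = 70.4% → Blend 3
Clay: Formula K 59/135 = 43.7%, Blend 3 146/276 = 52.9% → Blend 3
Loam: Formula K 66/223 = 29.6%, Blend 3 124/310 = 40.0% → Blend 3
Blend 3 has the higher rate in all 4 groups.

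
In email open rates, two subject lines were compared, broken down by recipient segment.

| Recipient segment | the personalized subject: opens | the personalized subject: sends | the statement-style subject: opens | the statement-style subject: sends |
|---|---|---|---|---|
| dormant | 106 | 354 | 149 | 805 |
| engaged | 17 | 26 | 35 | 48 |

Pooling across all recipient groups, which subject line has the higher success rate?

Dormant: the personalized subject 106/354 = 29.9%, the statement-style subject 149/805 = 18.5% → the personalized subject
Engaged: the personalized subject 17/26 = 65.4%, the statement-style subject 35/48 = 72.9% → the statement-style subject
Overall: the personalized subject 123/380 = 32.4%, the statement-style subject 184/853 = 21.6% → the personalized subject
(Neither sweeps every recipient group, but the personalized subject has the higher pooled rate.)

the personalized subject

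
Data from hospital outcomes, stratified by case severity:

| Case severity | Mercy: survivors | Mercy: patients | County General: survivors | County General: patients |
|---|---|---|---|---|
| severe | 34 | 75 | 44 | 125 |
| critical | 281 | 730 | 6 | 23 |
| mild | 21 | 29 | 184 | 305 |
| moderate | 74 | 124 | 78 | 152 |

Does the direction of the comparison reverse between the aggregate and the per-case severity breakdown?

Yes

Severe: Mercy 34/75 = 45.3%, County General 44/125 = 35.2% → Mercy
Critical: Mercy 281/730 = 38.5%, County General 6/23 = 26.1% → Mercy
Mild: Mercy 21/29 = 72.4%, County General 184/305 = 60.3% → Mercy
Moderate: Mercy 74/124 = 59.7%, County General 78/152 = 51.3% → Mercy
Overall: Mercy 410/958 = 42.8%, County General 312/605 = 51.6% → County General
Mercy wins each case group but County General wins overall — the comparison reverses. Mercy's patients skew toward critical, which has a lower base rate.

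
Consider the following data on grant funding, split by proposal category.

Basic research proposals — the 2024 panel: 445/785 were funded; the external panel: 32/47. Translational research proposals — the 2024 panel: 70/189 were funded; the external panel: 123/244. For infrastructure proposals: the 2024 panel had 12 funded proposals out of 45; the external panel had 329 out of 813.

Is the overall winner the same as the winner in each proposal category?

Basic research: the 2024 panel 445/785 = 56.7%, the external panel 32/47 = 68.1% → the external panel
Translational research: the 2024 panel 70/189 = 37.0%, the external panel 123/244 = 50.4% → the external panel
Infrastructure: the 2024 panel 12/45 = 26.7%, the external panel 329/813 = 40.5% → the external panel
Overall: the 2024 panel 527/1019 = 51.7%, the external panel 484/1104 = 43.8% → the 2024 panel
The external panel wins each proposal group but the 2024 panel wins overall — the comparison reverses. The external panel's proposals skew toward infrastructure, which has a lower base rate.

No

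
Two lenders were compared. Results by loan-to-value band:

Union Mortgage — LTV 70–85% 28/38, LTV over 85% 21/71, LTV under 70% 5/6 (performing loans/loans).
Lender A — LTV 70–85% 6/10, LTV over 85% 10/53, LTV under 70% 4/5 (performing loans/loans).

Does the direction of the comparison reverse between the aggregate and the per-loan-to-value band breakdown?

No

LTV 70–85%: Union Mortgage 28/38 = 73.7%, Lender A 6/10 = 60.0% → Union Mortgage
LTV over 85%: Union Mortgage 21/71 = 29.6%, Lender A 10/53 = 18.9% → Union Mortgage
LTV under 70%: Union Mortgage 5/6 = 83.3%, Lender A 4/5 = 80.0% → Union Mortgage
Overall: Union Mortgage 54/115 = 47.0%, Lender A 20/68 = 29.4% → Union Mortgage
Union Mortgage wins overall and in every loan-to-value group — no reversal.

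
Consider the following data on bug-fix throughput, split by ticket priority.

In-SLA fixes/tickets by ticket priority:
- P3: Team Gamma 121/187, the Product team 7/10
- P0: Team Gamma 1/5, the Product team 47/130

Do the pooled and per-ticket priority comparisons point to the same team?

No

P3: Team Gamma 121/187 = 64.7%, the Product team 7/10 = 70.0% → the Product team
P0: Team Gamma 1/5 = 20.0%, the Product team 47/130 = 36.2% → the Product team
Overall: Team Gamma 122/192 = 63.5%, the Product team 54/140 = 38.6% → Team Gamma
The Product team wins each ticket group but Team Gamma wins overall — the comparison reverses. The Product team's tickets skew toward P0, which has a lower base rate.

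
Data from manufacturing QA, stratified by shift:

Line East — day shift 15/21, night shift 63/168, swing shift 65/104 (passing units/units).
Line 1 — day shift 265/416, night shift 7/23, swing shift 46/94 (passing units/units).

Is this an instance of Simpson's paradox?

Yes

Day shift: Line East 15/21 = 71.4%, Line 1 265/416 = 63.7% → Line East
Night shift: Line East 63/168 = 37.5%, Line 1 7/23 = 30.4% → Line East
Swing shift: Line East 65/104 = 62.5%, Line 1 46/94 = 48.9% → Line East
Overall: Line East 143/293 = 48.8%, Line 1 318/533 = 59.7% → Line 1
Line East wins each shift group but Line 1 wins overall — the comparison reverses. Line East's units skew toward night shift, which has a lower base rate.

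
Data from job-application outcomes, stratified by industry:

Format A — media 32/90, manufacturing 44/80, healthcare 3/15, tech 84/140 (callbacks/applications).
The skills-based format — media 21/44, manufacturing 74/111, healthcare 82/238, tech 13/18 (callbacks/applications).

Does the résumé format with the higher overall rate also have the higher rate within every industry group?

Media: Format A 32/90 = 35.6%, the skills-based format 21/44 = 47.7% → the skills-based format
Manufacturing: Format A 44/80 = 55.0%, the skills-based format 74/111 = 66.7% → the skills-based format
Healthcare: Format A 3/15 = 20.0%, the skills-based format 82/238 = 34.5% → the skills-based format
Tech: Format A 84/140 = 60.0%, the skills-based format 13/18 = 72.2% → the skills-based format
Overall: Format A 163/325 = 50.2%, the skills-based format 190/411 = 46.2% → Format A
The skills-based format wins each industry group but Format A wins overall — the comparison reverses. The skills-based format's applications skew toward healthcare, which has a lower base rate.

No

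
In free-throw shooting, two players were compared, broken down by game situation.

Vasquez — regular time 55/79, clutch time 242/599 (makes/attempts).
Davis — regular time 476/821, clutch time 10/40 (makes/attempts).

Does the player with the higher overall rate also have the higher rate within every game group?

No

Regular time: Vasquez 55/79 = 69.6%, Davis 476/821 = 58.0% → Vasquez
Clutch time: Vasquez 242/599 = 40.4%, Davis 10/40 = 25.0% → Vasquez
Overall: Vasquez 297/678 = 43.8%, Davis 486/861 = 56.4% → Davis
Vasquez wins each game group but Davis wins overall — the comparison reverses. Vasquez's attempts skew toward clutch time, which has a lower base rate.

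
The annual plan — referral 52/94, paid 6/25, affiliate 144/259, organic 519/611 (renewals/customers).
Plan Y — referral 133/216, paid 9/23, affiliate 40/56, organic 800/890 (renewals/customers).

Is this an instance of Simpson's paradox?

No

Referral: the annual plan 52/94 = 55.3%, Plan Y 133/216 = 61.6% → Plan Y
Paid: the annual plan 6/25 = 24.0%, Plan Y 9/23 = 39.1% → Plan Y
Affiliate: the annual plan 144/259 = 55.6%, Plan Y 40/56 = 71.4% → Plan Y
Organic: the annual plan 519/611 = 84.9%, Plan Y 800/890 = 89.9% → Plan Y
Overall: the annual plan 721/989 = 72.9%, Plan Y 982/1185 = 82.9% → Plan Y
Plan Y wins overall and in every signup group — no reversal.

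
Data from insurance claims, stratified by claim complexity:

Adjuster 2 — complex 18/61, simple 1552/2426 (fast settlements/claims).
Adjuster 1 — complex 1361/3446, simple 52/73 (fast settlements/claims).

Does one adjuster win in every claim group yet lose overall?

Yes

Complex: Adjuster 2 18/61 = 29.5%, Adjuster 1 1361/3446 = 39.5% → Adjuster 1
Simple: Adjuster 2 1552/2426 = 64.0%, Adjuster 1 52/73 = 71.2% → Adjuster 1
Overall: Adjuster 2 1570/2487 = 63.1%, Adjuster 1 1413/3519 = 40.2% → Adjuster 2
Adjuster 1 wins each claim group but Adjuster 2 wins overall — the comparison reverses. Adjuster 1's claims skew toward complex, which has a lower base rate.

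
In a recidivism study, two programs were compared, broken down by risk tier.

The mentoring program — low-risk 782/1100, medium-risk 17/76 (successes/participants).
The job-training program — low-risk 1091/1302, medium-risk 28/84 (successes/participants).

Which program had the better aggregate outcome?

Low-risk: the mentoring program 782/1100 = 71.1%, the job-training program 1091/1302 = 83.8% → the job-training program
Medium-risk: the mentoring program 17/76 = 22.4%, the job-training program 28/84 = 33.3% → the job-training program
Overall: the mentoring program 799/1176 = 67.9%, the job-training program 1119/1386 = 80.7% → the job-training program

the job-training program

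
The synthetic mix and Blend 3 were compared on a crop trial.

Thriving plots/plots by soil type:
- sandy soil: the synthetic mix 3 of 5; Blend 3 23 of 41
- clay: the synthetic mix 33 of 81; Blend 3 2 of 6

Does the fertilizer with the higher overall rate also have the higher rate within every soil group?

No

Sandy soil: the synthetic mix 3/5 = 60.0%, Blend 3 23/41 = 56.1% → the synthetic mix
Clay: the synthetic mix 33/81 = 40.7%, Blend 3 2/6 = 33.3% → the synthetic mix
Overall: the synthetic mix 36/86 = 41.9%, Blend 3 25/47 = 53.2% → Blend 3
The synthetic mix wins each soil group but Blend 3 wins overall — the comparison reverses. The synthetic mix's plots skew toward clay, which has a lower base rate.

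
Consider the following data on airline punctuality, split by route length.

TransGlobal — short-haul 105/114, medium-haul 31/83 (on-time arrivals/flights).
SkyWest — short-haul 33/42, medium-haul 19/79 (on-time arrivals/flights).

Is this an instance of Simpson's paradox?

No

Short-haul: TransGlobal 105/114 = 92.1%, SkyWest 33/42 = 78.6% → TransGlobal
Medium-haul: TransGlobal 31/83 = 37.3%, SkyWest 19/79 = 24.1% → TransGlobal
Overall: TransGlobal 136/197 = 69.0%, SkyWest 52/121 = 43.0% → TransGlobal
TransGlobal wins overall and in every route group — no reversal.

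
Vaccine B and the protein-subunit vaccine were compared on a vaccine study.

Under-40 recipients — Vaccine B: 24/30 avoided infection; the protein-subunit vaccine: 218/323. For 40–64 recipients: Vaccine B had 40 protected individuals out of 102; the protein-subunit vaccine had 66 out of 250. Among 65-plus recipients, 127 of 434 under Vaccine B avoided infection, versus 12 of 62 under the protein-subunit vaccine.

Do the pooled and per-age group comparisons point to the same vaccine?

No

Under-40: Vaccine B 24/30 = 80.0%, the protein-subunit vaccine 218/323 = 67.5% → Vaccine B
40–64: Vaccine B 40/102 = 39.2%, the protein-subunit vaccine 66/250 = 26.4% → Vaccine B
65-plus: Vaccine B 127/434 = 29.3%, the protein-subunit vaccine 12/62 = 19.4% → Vaccine B
Overall: Vaccine B 191/566 = 33.7%, the protein-subunit vaccine 296/635 = 46.6% → the protein-subunit vaccine
Vaccine B wins each age group but the protein-subunit vaccine wins overall — the comparison reverses. Vaccine B's recipients skew toward 65-plus, which has a lower base rate.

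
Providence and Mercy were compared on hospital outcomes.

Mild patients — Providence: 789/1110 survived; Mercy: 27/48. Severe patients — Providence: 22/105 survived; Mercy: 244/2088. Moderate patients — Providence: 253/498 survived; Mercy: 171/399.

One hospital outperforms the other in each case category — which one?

Providence

Mild: Providence 789/1110 = 71.1%, Mercy 27/48 = 56.2% → Providence
Severe: Providence 22/105 = 21.0%, Mercy 244/2088 = 11.7% → Providence
Moderate: Providence 253/498 = 50.8%, Mercy 171/399 = 42.9% → Providence
Providence has the higher rate in all 3 groups.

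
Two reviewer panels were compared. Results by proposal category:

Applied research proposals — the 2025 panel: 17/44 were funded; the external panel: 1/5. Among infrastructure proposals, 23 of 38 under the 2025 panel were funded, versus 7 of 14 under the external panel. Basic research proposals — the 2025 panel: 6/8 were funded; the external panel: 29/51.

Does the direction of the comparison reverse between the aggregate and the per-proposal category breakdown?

Applied research: the 2025 panel 17/44 = 38.6%, the external panel 1/5 = 20.0% → the 2025 panel
Infrastructure: the 2025 panel 23/38 = 60.5%, the external panel 7/14 = 50.0% → the 2025 panel
Basic research: the 2025 panel 6/8 = 75.0%, the external panel 29/51 = 56.9% → the 2025 panel
Overall: the 2025 panel 46/90 = 51.1%, the external panel 37/70 = 52.9% → the external panel
The 2025 panel wins each proposal group but the external panel wins overall — the comparison reverses. The 2025 panel's proposals skew toward applied research, which has a lower base rate.

Yes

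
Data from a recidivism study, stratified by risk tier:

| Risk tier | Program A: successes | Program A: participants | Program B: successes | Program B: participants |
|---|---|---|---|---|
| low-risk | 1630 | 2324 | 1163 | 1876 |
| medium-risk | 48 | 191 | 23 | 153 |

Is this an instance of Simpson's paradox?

No

Low-risk: Program A 1630/2324 = 70.1%, Program B 1163/1876 = 62.0% → Program A
Medium-risk: Program A 48/191 = 25.1%, Program B 23/153 = 15.0% → Program A
Overall: Program A 1678/2515 = 66.7%, Program B 1186/2029 = 58.5% → Program A
Program A wins overall and in every risk group — no reversal.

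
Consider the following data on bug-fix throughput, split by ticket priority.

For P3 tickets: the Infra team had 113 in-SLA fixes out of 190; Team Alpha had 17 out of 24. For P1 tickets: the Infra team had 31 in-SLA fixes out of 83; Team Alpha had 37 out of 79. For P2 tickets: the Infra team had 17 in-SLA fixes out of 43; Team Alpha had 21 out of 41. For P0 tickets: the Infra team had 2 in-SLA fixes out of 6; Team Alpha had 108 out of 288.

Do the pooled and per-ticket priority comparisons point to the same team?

P3: the Infra team 113/190 = 59.5%, Team Alpha 17/24 = 70.8% → Team Alpha
P1: the Infra team 31/83 = 37.3%, Team Alpha 37/79 = 46.8% → Team Alpha
P2: the Infra team 17/43 = 39.5%, Team Alpha 21/41 = 51.2% → Team Alpha
P0: the Infra team 2/6 = 33.3%, Team Alpha 108/288 = 37.5% → Team Alpha
Overall: the Infra team 163/322 = 50.6%, Team Alpha 183/432 = 42.4% → the Infra team
Team Alpha wins each ticket group but the Infra team wins overall — the comparison reverses. Team Alpha's tickets skew toward P0, which has a lower base rate.

No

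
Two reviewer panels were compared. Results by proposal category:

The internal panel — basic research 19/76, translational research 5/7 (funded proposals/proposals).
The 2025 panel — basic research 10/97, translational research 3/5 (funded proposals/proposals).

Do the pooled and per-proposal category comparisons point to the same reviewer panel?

Yes

Basic research: the internal panel 19/76 = 25.0%, the 2025 panel 10/97 = 10.3% → the internal panel
Translational research: the internal panel 5/7 = 71.4%, the 2025 panel 3/5 = 60.0% → the internal panel
Overall: the internal panel 24/83 = 28.9%, the 2025 panel 13/102 = 12.7% → the internal panel
The internal panel wins overall and in every proposal group — no reversal.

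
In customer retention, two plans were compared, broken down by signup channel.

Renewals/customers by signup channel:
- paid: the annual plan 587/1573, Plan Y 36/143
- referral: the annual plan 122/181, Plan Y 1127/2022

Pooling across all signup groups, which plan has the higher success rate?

Plan Y

Paid: the annual plan 587/1573 = 37.3%, Plan Y 36/143 = 25.2% → the annual plan
Referral: the annual plan 122/181 = 67.4%, Plan Y 1127/2022 = 55.7% → the annual plan
Overall: the annual plan 709/1754 = 40.4%, Plan Y 1163/2165 = 53.7% → Plan Y
(The annual plan wins every signup group but Plan Y wins overall — the annual plan's customers skew toward the low-rate paid group.)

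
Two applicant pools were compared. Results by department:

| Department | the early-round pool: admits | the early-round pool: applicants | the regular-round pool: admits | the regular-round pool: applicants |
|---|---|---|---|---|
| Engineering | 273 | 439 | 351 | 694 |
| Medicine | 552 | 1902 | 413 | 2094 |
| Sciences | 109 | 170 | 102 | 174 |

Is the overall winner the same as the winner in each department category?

Yes

Engineering: the early-round pool 273/439 = 62.2%, the regular-round pool 351/694 = 50.6% → the early-round pool
Medicine: the early-round pool 552/1902 = 29.0%, the regular-round pool 413/2094 = 19.7% → the early-round pool
Sciences: the early-round pool 109/170 = 64.1%, the regular-round pool 102/174 = 58.6% → the early-round pool
Overall: the early-round pool 934/2511 = 37.2%, the regular-round pool 866/2962 = 29.2% → the early-round pool
The early-round pool wins overall and in every department group — no reversal.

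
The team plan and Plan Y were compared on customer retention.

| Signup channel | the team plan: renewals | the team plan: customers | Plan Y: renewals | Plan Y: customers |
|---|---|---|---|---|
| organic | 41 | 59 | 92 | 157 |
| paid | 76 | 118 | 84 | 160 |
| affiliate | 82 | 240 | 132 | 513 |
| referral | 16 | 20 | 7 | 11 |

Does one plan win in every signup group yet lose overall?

Organic: the team plan 41/59 = 69.5%, Plan Y 92/157 = 58.6% → the team plan
Paid: the team plan 76/118 = 64.4%, Plan Y 84/160 = 52.5% → the team plan
Affiliate: the team plan 82/240 = 34.2%, Plan Y 132/513 = 25.7% → the team plan
Referral: the team plan 16/20 = 80.0%, Plan Y 7/11 = 63.6% → the team plan
Overall: the team plan 215/437 = 49.2%, Plan Y 315/841 = 37.5% → the team plan
The team plan wins overall and in every signup group — no reversal.

No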